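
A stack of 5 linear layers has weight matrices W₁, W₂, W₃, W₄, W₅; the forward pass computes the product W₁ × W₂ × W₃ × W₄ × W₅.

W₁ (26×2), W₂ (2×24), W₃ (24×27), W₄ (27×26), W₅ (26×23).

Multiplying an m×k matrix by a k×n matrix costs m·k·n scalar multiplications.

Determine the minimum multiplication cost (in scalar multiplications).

Adjacent pairs: W₁W₂ = 26·2·24 = 1248; W₂W₃ = 2·24·27 = 1296; W₃W₄ = 24·27·26 = 16848; W₄W₅ = 27·26·23 = 16146.
Length 3: W₁..W₃: k=1: 0+1296+26·2·27=2700; k=2: 1248+0+26·24·27=18096 → min 2700 | W₂..W₄: k=2: 0+16848+2·24·26=18096; k=3: 1296+0+2·27·26=2700 → min 2700 | W₃..W₅: k=3: 0+16146+24·27·23=31050; k=4: 16848+0+24·26·23=31200 → min 31050.
Length 4: W₁..W₄: k=1: 0+2700+26·2·26=4052; k=2: 1248+16848+26·24·26=34320; k=3: 2700+0+26·27·26=20952 → min 4052 | W₂..W₅: k=2: 0+31050+2·24·23=32154; k=3: 1296+16146+2·27·23=18684; k=4: 2700+0+2·26·23=3896 → min 3896.
Length 5: W₁..W₅: k=1: 0+3896+26·2·23=5092; k=2: 1248+31050+26·24·23=46650; k=3: 2700+16146+26·27·23=34992; k=4: 4052+0+26·26·23=19600 → min 5092.
Optimal order: (W₁ × (((W₂ × W₃) × W₄) × W₅)) with cost 5092.

5092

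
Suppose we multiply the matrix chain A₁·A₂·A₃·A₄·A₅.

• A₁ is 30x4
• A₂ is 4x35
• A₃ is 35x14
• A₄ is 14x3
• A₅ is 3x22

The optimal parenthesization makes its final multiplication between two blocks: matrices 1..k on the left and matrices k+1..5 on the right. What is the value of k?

Adjacent pairs: A₁A₂ = 30·4·35 = 4200; A₂A₃ = 4·35·14 = 1960; A₃A₄ = 35·14·3 = 1470; A₄A₅ = 14·3·22 = 924.
Length 3: A₁..A₃: k=1: 0+1960+30·4·14=3640; k=2: 4200+0+30·35·14=18900 → min 3640 | A₂..A₄: k=2: 0+1470+4·35·3=1890; k=3: 1960+0+4·14·3=2128 → min 1890 | A₃..A₅: k=3: 0+924+35·14·22=11704; k=4: 1470+0+35·3·22=3780 → min 3780.
Length 4: A₁..A₄: k=1: 0+1890+30·4·3=2250; k=2: 4200+1470+30·35·3=8820; k=3: 3640+0+30·14·3=4900 → min 2250 | A₂..A₅: k=2: 0+3780+4·35·22=6860; k=3: 1960+924+4·14·22=4116; k=4: 1890+0+4·3·22=2154 → min 2154.
Top-level splits: k=1: (A₁..A₁)·(A₂..A₅) → 0+2154+30·4·22 = 4794; k=2: (A₁..A₂)·(A₃..A₅) → 4200+3780+30·35·22 = 31080; k=3: (A₁..A₃)·(A₄..A₅) → 3640+924+30·14·22 = 13804; k=4: (A₁..A₄)·(A₅..A₅) → 2250+0+30·3·22 = 4230.
Best split is after A₄, i.e. k = 4.

4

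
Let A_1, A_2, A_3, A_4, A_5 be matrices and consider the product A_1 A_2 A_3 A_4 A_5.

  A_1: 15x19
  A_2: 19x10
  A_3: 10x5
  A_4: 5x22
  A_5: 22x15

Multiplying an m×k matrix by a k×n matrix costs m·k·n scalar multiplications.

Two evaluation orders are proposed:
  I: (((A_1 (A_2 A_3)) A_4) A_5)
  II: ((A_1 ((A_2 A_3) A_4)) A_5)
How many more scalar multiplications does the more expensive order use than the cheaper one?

Order I = (((A_1 (A_2 A_3)) A_4) A_5): (A_2 A_3): 19×10 by 10×5 → 19×5, cost 19·10·5 = 950; (A_1 (A_2 A_3)): 15×19 by 19×5 → 15×5, cost 15·19·5 = 1425; cumulative 2375; ((A_1 (A_2 A_3)) A_4): 15×5 by 5×22 → 15×22, cost 15·5·22 = 1650; cumulative 4025; (((A_1 (A_2 A_3)) A_4) A_5): 15×22 by 22×15 → 15×15, cost 15·22·15 = 4950; cumulative 8975. Total 8975.
Order II = ((A_1 ((A_2 A_3) A_4)) A_5): (A_2 A_3): 19×10 by 10×5 → 19×5, cost 19·10·5 = 950; ((A_2 A_3) A_4): 19×5 by 5×22 → 19×22, cost 19·5·22 = 2090; cumulative 3040; (A_1 ((A_2 A_3) A_4)): 15×19 by 19×22 → 15×22, cost 15·19·22 = 6270; cumulative 9310; ((A_1 ((A_2 A_3) A_4)) A_5): 15×22 by 22×15 → 15×15, cost 15·22·15 = 4950; cumulative 14260. Total 14260.
Difference: |8975 − 14260| = 5285.

5285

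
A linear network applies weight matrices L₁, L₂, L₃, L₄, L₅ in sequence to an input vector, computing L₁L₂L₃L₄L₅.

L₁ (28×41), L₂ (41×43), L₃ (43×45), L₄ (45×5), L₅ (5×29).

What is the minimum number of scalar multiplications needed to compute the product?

Adjacent pairs: L₁L₂ = 28·41·43 = 49364; L₂L₃ = 41·43·45 = 79335; L₃L₄ = 43·45·5 = 9675; L₄L₅ = 45·5·29 = 6525.
Length 3: L₁..L₃: k=1: 0+79335+28·41·45=130995; k=2: 49364+0+28·43·45=103544 → min 103544 | L₂..L₄: k=2: 0+9675+41·43·5=18490; k=3: 79335+0+41·45·5=88560 → min 18490 | L₃..L₅: k=3: 0+6525+43·45·29=62640; k=4: 9675+0+43·5·29=15910 → min 15910.
Length 4: L₁..L₄: k=1: 0+18490+28·41·5=24230; k=2: 49364+9675+28·43·5=65059; k=3: 103544+0+28·45·5=109844 → min 24230 | L₂..L₅: k=2: 0+15910+41·43·29=67037; k=3: 79335+6525+41·45·29=139365; k=4: 18490+0+41·5·29=24435 → min 24435.
Length 5: L₁..L₅: k=1: 0+24435+28·41·29=57727; k=2: 49364+15910+28·43·29=100190; k=3: 103544+6525+28·45·29=146609; k=4: 24230+0+28·5·29=28290 → min 28290.
Optimal order: ((L₁(L₂(L₃L₄)))L₅) with cost 28290.

28290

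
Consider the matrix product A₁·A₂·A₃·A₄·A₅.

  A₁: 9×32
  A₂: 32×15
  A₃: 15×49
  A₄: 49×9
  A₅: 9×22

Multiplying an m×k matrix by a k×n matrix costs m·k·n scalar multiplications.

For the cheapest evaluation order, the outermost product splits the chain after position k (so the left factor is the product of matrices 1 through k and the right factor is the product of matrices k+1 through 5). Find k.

4

Adjacent pairs: A₁A₂ = 9·32·15 = 4320; A₂A₃ = 32·15·49 = 23520; A₃A₄ = 15·49·9 = 6615; A₄A₅ = 49·9·22 = 9702.
Length 3: A₁..A₃: k=1: 0+23520+9·32·49=37632; k=2: 4320+0+9·15·49=10935 → min 10935 | A₂..A₄: k=2: 0+6615+32·15·9=10935; k=3: 23520+0+32·49·9=37632 → min 10935 | A₃..A₅: k=3: 0+9702+15·49·22=25872; k=4: 6615+0+15·9·22=9585 → min 9585.
Length 4: A₁..A₄: k=1: 0+10935+9·32·9=13527; k=2: 4320+6615+9·15·9=12150; k=3: 10935+0+9·49·9=14904 → min 12150 | A₂..A₅: k=2: 0+9585+32·15·22=20145; k=3: 23520+9702+32·49·22=67718; k=4: 10935+0+32·9·22=17271 → min 17271.
Top-level splits: k=1: (A₁..A₁)·(A₂..A₅) → 0+17271+9·32·22 = 23607; k=2: (A₁..A₂)·(A₃..A₅) → 4320+9585+9·15·22 = 16875; k=3: (A₁..A₃)·(A₄..A₅) → 10935+9702+9·49·22 = 30339; k=4: (A₁..A₄)·(A₅..A₅) → 12150+0+9·9·22 = 13932.
Best split is after A₄, i.e. k = 4.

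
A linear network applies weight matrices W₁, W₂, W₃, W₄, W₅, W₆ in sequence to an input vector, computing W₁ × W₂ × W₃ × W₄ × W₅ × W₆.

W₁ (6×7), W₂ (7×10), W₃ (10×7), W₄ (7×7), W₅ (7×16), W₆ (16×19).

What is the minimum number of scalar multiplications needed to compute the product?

3574

Adjacent pairs: W₁W₂ = 6·7·10 = 420; W₂W₃ = 7·10·7 = 490; W₃W₄ = 10·7·7 = 490; W₄W₅ = 7·7·16 = 784; W₅W₆ = 7·16·19 = 2128.
Length 3: W₁..W₃: k=1: 0+490+6·7·7=784; k=2: 420+0+6·10·7=840 → min 784 | W₂..W₄: k=2: 0+490+7·10·7=980; k=3: 490+0+7·7·7=833 → min 833 | W₃..W₅: k=3: 0+784+10·7·16=1904; k=4: 490+0+10·7·16=1610 → min 1610 | W₄..W₆: k=4: 0+2128+7·7·19=3059; k=5: 784+0+7·16·19=2912 → min 2912.
Length 4: W₁..W₄: k=1: 0+833+6·7·7=1127; k=2: 420+490+6·10·7=1330; k=3: 784+0+6·7·7=1078 → min 1078 | W₂..W₅: k=2: 0+1610+7·10·16=2730; k=3: 490+784+7·7·16=2058; k=4: 833+0+7·7·16=1617 → min 1617 | W₃..W₆: k=3: 0+2912+10·7·19=4242; k=4: 490+2128+10·7·19=3948; k=5: 1610+0+10·16·19=4650 → min 3948.
Length 5: W₁..W₅: k=1: 0+1617+6·7·16=2289; k=2: 420+1610+6·10·16=2990; k=3: 784+784+6·7·16=2240; k=4: 1078+0+6·7·16=1750 → min 1750 | W₂..W₆: k=2: 0+3948+7·10·19=5278; k=3: 490+2912+7·7·19=4333; k=4: 833+2128+7·7·19=3892; k=5: 1617+0+7·16·19=3745 → min 3745.
Length 6: W₁..W₆: k=1: 0+3745+6·7·19=4543; k=2: 420+3948+6·10·19=5508; k=3: 784+2912+6·7·19=4494; k=4: 1078+2128+6·7·19=4004; k=5: 1750+0+6·16·19=3574 → min 3574.
Optimal order: ((((W₁ × (W₂ × W₃)) × W₄) × W₅) × W₆) with cost 3574.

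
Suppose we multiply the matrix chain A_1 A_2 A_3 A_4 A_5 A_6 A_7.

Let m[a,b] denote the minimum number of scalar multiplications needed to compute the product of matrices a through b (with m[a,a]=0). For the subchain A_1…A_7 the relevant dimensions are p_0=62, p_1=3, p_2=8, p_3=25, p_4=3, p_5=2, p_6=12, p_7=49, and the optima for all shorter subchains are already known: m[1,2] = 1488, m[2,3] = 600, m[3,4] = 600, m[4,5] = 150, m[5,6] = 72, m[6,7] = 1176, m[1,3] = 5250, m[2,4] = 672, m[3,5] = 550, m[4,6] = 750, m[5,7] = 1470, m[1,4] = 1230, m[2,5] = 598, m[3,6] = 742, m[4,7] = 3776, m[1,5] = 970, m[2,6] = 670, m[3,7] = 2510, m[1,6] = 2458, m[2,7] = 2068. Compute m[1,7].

8222

m[1,7] = min over k∈[1,6] of m[1,k]+m[k+1,7]+p_{0}·p_k·p_{7}.
k=1: 0 + 2068 + 62·3·49 = 11182; k=2: 1488 + 2510 + 62·8·49 = 28302; k=3: 5250 + 3776 + 62·25·49 = 84976; k=4: 1230 + 1470 + 62·3·49 = 11814; k=5: 970 + 1176 + 62·2·49 = 8222; k=6: 2458 + 0 + 62·12·49 = 38914.
Minimum: 8222 at k=5.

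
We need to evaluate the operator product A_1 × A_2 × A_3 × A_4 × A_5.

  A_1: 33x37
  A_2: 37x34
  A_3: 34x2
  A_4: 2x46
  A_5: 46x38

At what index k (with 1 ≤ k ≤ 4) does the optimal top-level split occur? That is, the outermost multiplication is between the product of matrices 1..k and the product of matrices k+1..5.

Adjacent pairs: A_1A_2 = 33·37·34 = 41514; A_2A_3 = 37·34·2 = 2516; A_3A_4 = 34·2·46 = 3128; A_4A_5 = 2·46·38 = 3496.
Length 3: A_1..A_3: k=1: 0+2516+33·37·2=4958; k=2: 41514+0+33·34·2=43758 → min 4958 | A_2..A_4: k=2: 0+3128+37·34·46=60996; k=3: 2516+0+37·2·46=5920 → min 5920 | A_3..A_5: k=3: 0+3496+34·2·38=6080; k=4: 3128+0+34·46·38=62560 → min 6080.
Length 4: A_1..A_4: k=1: 0+5920+33·37·46=62086; k=2: 41514+3128+33·34·46=96254; k=3: 4958+0+33·2·46=7994 → min 7994 | A_2..A_5: k=2: 0+6080+37·34·38=53884; k=3: 2516+3496+37·2·38=8824; k=4: 5920+0+37·46·38=70596 → min 8824.
Top-level splits: k=1: (A_1..A_1)·(A_2..A_5) → 0+8824+33·37·38 = 55222; k=2: (A_1..A_2)·(A_3..A_5) → 41514+6080+33·34·38 = 90230; k=3: (A_1..A_3)·(A_4..A_5) → 4958+3496+33·2·38 = 10962; k=4: (A_1..A_4)·(A_5..A_5) → 7994+0+33·46·38 = 65678.
Best split is after A_3, i.e. k = 3.

3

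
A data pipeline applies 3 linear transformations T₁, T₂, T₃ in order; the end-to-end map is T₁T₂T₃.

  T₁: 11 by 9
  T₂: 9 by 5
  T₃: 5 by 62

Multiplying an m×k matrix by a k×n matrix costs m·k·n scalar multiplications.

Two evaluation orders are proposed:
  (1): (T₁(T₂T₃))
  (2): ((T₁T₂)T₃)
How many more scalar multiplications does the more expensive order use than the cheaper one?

Order (1) = (T₁(T₂T₃)): (T₂T₃): 9×5 by 5×62 → 9×62, cost 9·5·62 = 2790; (T₁(T₂T₃)): 11×9 by 9×62 → 11×62, cost 11·9·62 = 6138; cumulative 8928. Total 8928.
Order (2) = ((T₁T₂)T₃): (T₁T₂): 11×9 by 9×5 → 11×5, cost 11·9·5 = 495; ((T₁T₂)T₃): 11×5 by 5×62 → 11×62, cost 11·5·62 = 3410; cumulative 3905. Total 3905.
Difference: |8928 − 3905| = 5023.

5023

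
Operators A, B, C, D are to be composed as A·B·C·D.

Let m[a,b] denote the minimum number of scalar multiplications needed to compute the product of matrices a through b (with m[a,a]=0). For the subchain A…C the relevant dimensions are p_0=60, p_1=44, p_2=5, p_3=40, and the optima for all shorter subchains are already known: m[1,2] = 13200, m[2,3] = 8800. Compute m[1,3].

m[1,3] = min over k∈[1,2] of m[1,k]+m[k+1,3]+p_{0}·p_k·p_{3}.
k=1: 0 + 8800 + 60·44·40 = 114400; k=2: 13200 + 0 + 60·5·40 = 25200.
Minimum: 25200 at k=2.

25200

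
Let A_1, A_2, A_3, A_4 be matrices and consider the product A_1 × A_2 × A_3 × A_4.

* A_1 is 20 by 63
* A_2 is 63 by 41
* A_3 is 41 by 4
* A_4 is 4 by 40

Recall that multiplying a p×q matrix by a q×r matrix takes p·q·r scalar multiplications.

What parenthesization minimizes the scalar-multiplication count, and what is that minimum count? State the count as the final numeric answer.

18572

Adjacent pairs: A_1A_2 = 20·63·41 = 51660; A_2A_3 = 63·41·4 = 10332; A_3A_4 = 41·4·40 = 6560.
Length 3: A_1..A_3: k=1: 0+10332+20·63·4=15372; k=2: 51660+0+20·41·4=54940 → min 15372 | A_2..A_4: k=2: 0+6560+63·41·40=109880; k=3: 10332+0+63·4·40=20412 → min 20412.
Length 4: A_1..A_4: k=1: 0+20412+20·63·40=70812; k=2: 51660+6560+20·41·40=91020; k=3: 15372+0+20·4·40=18572 → min 18572.
Optimal parenthesization: ((A_1 × (A_2 × A_3)) × A_4) with cost 18572.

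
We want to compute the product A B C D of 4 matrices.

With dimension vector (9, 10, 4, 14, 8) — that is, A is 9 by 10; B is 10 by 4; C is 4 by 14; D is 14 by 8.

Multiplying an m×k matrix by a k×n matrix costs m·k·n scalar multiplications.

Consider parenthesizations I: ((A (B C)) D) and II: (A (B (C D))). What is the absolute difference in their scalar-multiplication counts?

1340

Order I = ((A (B C)) D): (B C): 10×4 by 4×14 → 10×14, cost 10·4·14 = 560; (A (B C)): 9×10 by 10×14 → 9×14, cost 9·10·14 = 1260; cumulative 1820; ((A (B C)) D): 9×14 by 14×8 → 9×8, cost 9·14·8 = 1008; cumulative 2828. Total 2828.
Order II = (A (B (C D))): (C D): 4×14 by 14×8 → 4×8, cost 4·14·8 = 448; (B (C D)): 10×4 by 4×8 → 10×8, cost 10·4·8 = 320; cumulative 768; (A (B (C D))): 9×10 by 10×8 → 9×8, cost 9·10·8 = 720; cumulative 1488. Total 1488.
Difference: |2828 − 1488| = 1340.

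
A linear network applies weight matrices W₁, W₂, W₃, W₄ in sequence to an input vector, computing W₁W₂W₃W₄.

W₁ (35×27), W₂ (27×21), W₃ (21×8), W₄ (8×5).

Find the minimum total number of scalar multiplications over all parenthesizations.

8400

Adjacent pairs: W₁W₂ = 35·27·21 = 19845; W₂W₃ = 27·21·8 = 4536; W₃W₄ = 21·8·5 = 840.
Length 3: W₁..W₃: k=1: 0+4536+35·27·8=12096; k=2: 19845+0+35·21·8=25725 → min 12096 | W₂..W₄: k=2: 0+840+27·21·5=3675; k=3: 4536+0+27·8·5=5616 → min 3675.
Length 4: W₁..W₄: k=1: 0+3675+35·27·5=8400; k=2: 19845+840+35·21·5=24360; k=3: 12096+0+35·8·5=13496 → min 8400.
Optimal order: (W₁(W₂(W₃W₄))) with cost 8400.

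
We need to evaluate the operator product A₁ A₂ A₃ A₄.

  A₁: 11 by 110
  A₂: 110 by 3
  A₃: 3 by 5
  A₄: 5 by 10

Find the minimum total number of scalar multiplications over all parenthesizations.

4110

Adjacent pairs: A₁A₂ = 11·110·3 = 3630; A₂A₃ = 110·3·5 = 1650; A₃A₄ = 3·5·10 = 150.
Length 3: A₁..A₃: k=1: 0+1650+11·110·5=7700; k=2: 3630+0+11·3·5=3795 → min 3795 | A₂..A₄: k=2: 0+150+110·3·10=3450; k=3: 1650+0+110·5·10=7150 → min 3450.
Length 4: A₁..A₄: k=1: 0+3450+11·110·10=15550; k=2: 3630+150+11·3·10=4110; k=3: 3795+0+11·5·10=4345 → min 4110.
Optimal order: ((A₁ A₂) (A₃ A₄)) with cost 4110.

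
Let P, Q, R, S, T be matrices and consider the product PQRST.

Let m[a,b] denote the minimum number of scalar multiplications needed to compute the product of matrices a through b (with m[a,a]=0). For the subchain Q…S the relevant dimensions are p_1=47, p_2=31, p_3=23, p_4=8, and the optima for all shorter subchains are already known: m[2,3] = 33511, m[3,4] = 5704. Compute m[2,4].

m[2,4] = min over k∈[2,3] of m[2,k]+m[k+1,4]+p_{1}·p_k·p_{4}.
k=2: 0 + 5704 + 47·31·8 = 17360; k=3: 33511 + 0 + 47·23·8 = 42159.
Minimum: 17360 at k=2.

17360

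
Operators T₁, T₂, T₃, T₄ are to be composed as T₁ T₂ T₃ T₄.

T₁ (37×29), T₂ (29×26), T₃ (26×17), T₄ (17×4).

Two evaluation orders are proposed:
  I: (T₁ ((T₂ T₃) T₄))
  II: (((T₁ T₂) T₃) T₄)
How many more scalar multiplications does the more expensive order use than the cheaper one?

Order I = (T₁ ((T₂ T₃) T₄)): (T₂ T₃): 29×26 by 26×17 → 29×17, cost 29·26·17 = 12818; ((T₂ T₃) T₄): 29×17 by 17×4 → 29×4, cost 29·17·4 = 1972; cumulative 14790; (T₁ ((T₂ T₃) T₄)): 37×29 by 29×4 → 37×4, cost 37·29·4 = 4292; cumulative 19082. Total 19082.
Order II = (((T₁ T₂) T₃) T₄): (T₁ T₂): 37×29 by 29×26 → 37×26, cost 37·29·26 = 27898; ((T₁ T₂) T₃): 37×26 by 26×17 → 37×17, cost 37·26·17 = 16354; cumulative 44252; (((T₁ T₂) T₃) T₄): 37×17 by 17×4 → 37×4, cost 37·17·4 = 2516; cumulative 46768. Total 46768.
Difference: |19082 − 46768| = 27686.

27686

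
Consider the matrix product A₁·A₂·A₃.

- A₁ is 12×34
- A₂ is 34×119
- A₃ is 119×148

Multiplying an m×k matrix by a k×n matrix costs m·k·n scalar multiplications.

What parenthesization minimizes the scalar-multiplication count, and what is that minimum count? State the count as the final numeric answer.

259896

(A₁·(A₂·A₃)): cost 659192.
((A₁·A₂)·A₃): cost 259896.
Optimal: ((A₁·A₂)·A₃) with cost 259896.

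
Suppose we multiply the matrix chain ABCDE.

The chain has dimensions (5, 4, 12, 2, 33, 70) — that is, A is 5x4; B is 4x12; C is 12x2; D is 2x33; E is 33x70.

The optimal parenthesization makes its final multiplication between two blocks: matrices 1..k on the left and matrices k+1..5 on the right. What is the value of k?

3

Adjacent pairs: AB = 5·4·12 = 240; BC = 4·12·2 = 96; CD = 12·2·33 = 792; DE = 2·33·70 = 4620.
Length 3: A..C: k=1: 0+96+5·4·2=136; k=2: 240+0+5·12·2=360 → min 136 | B..D: k=2: 0+792+4·12·33=2376; k=3: 96+0+4·2·33=360 → min 360 | C..E: k=3: 0+4620+12·2·70=6300; k=4: 792+0+12·33·70=28512 → min 6300.
Length 4: A..D: k=1: 0+360+5·4·33=1020; k=2: 240+792+5·12·33=3012; k=3: 136+0+5·2·33=466 → min 466 | B..E: k=2: 0+6300+4·12·70=9660; k=3: 96+4620+4·2·70=5276; k=4: 360+0+4·33·70=9600 → min 5276.
Top-level splits: k=1: (A..A)·(B..E) → 0+5276+5·4·70 = 6676; k=2: (A..B)·(C..E) → 240+6300+5·12·70 = 10740; k=3: (A..C)·(D..E) → 136+4620+5·2·70 = 5456; k=4: (A..D)·(E..E) → 466+0+5·33·70 = 12016.
Best split is after C, i.e. k = 3.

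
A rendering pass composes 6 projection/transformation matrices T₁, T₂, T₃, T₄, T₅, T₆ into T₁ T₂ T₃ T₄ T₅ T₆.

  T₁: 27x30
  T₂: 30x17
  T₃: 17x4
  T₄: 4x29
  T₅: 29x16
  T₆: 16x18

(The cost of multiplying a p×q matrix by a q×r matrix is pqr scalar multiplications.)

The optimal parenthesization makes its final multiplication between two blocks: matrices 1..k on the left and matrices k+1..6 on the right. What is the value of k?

3

Adjacent pairs: T₁T₂ = 27·30·17 = 13770; T₂T₃ = 30·17·4 = 2040; T₃T₄ = 17·4·29 = 1972; T₄T₅ = 4·29·16 = 1856; T₅T₆ = 29·16·18 = 8352.
Length 3: T₁..T₃: k=1: 0+2040+27·30·4=5280; k=2: 13770+0+27·17·4=15606 → min 5280 | T₂..T₄: k=2: 0+1972+30·17·29=16762; k=3: 2040+0+30·4·29=5520 → min 5520 | T₃..T₅: k=3: 0+1856+17·4·16=2944; k=4: 1972+0+17·29·16=9860 → min 2944 | T₄..T₆: k=4: 0+8352+4·29·18=10440; k=5: 1856+0+4·16·18=3008 → min 3008.
Length 4: T₁..T₄: k=1: 0+5520+27·30·29=29010; k=2: 13770+1972+27·17·29=29053; k=3: 5280+0+27·4·29=8412 → min 8412 | T₂..T₅: k=2: 0+2944+30·17·16=11104; k=3: 2040+1856+30·4·16=5816; k=4: 5520+0+30·29·16=19440 → min 5816 | T₃..T₆: k=3: 0+3008+17·4·18=4232; k=4: 1972+8352+17·29·18=19198; k=5: 2944+0+17·16·18=7840 → min 4232.
Length 5: T₁..T₅: k=1: 0+5816+27·30·16=18776; k=2: 13770+2944+27·17·16=24058; k=3: 5280+1856+27·4·16=8864; k=4: 8412+0+27·29·16=20940 → min 8864 | T₂..T₆: k=2: 0+4232+30·17·18=13412; k=3: 2040+3008+30·4·18=7208; k=4: 5520+8352+30·29·18=29532; k=5: 5816+0+30·16·18=14456 → min 7208.
Top-level splits: k=1: (T₁..T₁)·(T₂..T₆) → 0+7208+27·30·18 = 21788; k=2: (T₁..T₂)·(T₃..T₆) → 13770+4232+27·17·18 = 26264; k=3: (T₁..T₃)·(T₄..T₆) → 5280+3008+27·4·18 = 10232; k=4: (T₁..T₄)·(T₅..T₆) → 8412+8352+27·29·18 = 30858; k=5: (T₁..T₅)·(T₆..T₆) → 8864+0+27·16·18 = 16640.
Best split is after T₃, i.e. k = 3.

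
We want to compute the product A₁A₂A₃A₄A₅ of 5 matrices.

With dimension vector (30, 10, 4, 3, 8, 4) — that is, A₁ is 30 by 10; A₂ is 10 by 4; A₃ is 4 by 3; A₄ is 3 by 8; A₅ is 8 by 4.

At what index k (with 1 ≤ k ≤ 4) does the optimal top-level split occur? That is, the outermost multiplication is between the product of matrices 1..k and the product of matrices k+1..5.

Adjacent pairs: A₁A₂ = 30·10·4 = 1200; A₂A₃ = 10·4·3 = 120; A₃A₄ = 4·3·8 = 96; A₄A₅ = 3·8·4 = 96.
Length 3: A₁..A₃: k=1: 0+120+30·10·3=1020; k=2: 1200+0+30·4·3=1560 → min 1020 | A₂..A₄: k=2: 0+96+10·4·8=416; k=3: 120+0+10·3·8=360 → min 360 | A₃..A₅: k=3: 0+96+4·3·4=144; k=4: 96+0+4·8·4=224 → min 144.
Length 4: A₁..A₄: k=1: 0+360+30·10·8=2760; k=2: 1200+96+30·4·8=2256; k=3: 1020+0+30·3·8=1740 → min 1740 | A₂..A₅: k=2: 0+144+10·4·4=304; k=3: 120+96+10·3·4=336; k=4: 360+0+10·8·4=680 → min 304.
Top-level splits: k=1: (A₁..A₁)·(A₂..A₅) → 0+304+30·10·4 = 1504; k=2: (A₁..A₂)·(A₃..A₅) → 1200+144+30·4·4 = 1824; k=3: (A₁..A₃)·(A₄..A₅) → 1020+96+30·3·4 = 1476; k=4: (A₁..A₄)·(A₅..A₅) → 1740+0+30·8·4 = 2700.
Best split is after A₃, i.e. k = 3.

3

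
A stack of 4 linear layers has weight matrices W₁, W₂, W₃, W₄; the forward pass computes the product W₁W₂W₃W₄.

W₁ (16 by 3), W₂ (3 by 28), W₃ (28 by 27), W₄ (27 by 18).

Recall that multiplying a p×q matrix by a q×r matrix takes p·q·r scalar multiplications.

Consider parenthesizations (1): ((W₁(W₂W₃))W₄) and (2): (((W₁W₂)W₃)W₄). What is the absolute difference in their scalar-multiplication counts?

Order (1) = ((W₁(W₂W₃))W₄): (W₂W₃): 3×28 by 28×27 → 3×27, cost 3·28·27 = 2268; (W₁(W₂W₃)): 16×3 by 3×27 → 16×27, cost 16·3·27 = 1296; cumulative 3564; ((W₁(W₂W₃))W₄): 16×27 by 27×18 → 16×18, cost 16·27·18 = 7776; cumulative 11340. Total 11340.
Order (2) = (((W₁W₂)W₃)W₄): (W₁W₂): 16×3 by 3×28 → 16×28, cost 16·3·28 = 1344; ((W₁W₂)W₃): 16×28 by 28×27 → 16×27, cost 16·28·27 = 12096; cumulative 13440; (((W₁W₂)W₃)W₄): 16×27 by 27×18 → 16×18, cost 16·27·18 = 7776; cumulative 21216. Total 21216.
Difference: |11340 − 21216| = 9876.

9876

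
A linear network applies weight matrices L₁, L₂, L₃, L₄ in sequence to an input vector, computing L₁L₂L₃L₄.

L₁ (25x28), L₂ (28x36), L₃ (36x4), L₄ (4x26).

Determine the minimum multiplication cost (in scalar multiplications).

9432

Adjacent pairs: L₁L₂ = 25·28·36 = 25200; L₂L₃ = 28·36·4 = 4032; L₃L₄ = 36·4·26 = 3744.
Length 3: L₁..L₃: k=1: 0+4032+25·28·4=6832; k=2: 25200+0+25·36·4=28800 → min 6832 | L₂..L₄: k=2: 0+3744+28·36·26=29952; k=3: 4032+0+28·4·26=6944 → min 6944.
Length 4: L₁..L₄: k=1: 0+6944+25·28·26=25144; k=2: 25200+3744+25·36·26=52344; k=3: 6832+0+25·4·26=9432 → min 9432.
Optimal order: ((L₁(L₂L₃))L₄) with cost 9432.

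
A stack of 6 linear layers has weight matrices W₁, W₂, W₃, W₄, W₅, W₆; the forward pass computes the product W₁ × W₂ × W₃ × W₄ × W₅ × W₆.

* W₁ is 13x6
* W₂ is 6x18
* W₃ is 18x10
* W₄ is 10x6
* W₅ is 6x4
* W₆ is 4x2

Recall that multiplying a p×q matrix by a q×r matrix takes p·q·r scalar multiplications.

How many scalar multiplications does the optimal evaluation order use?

900

Adjacent pairs: W₁W₂ = 13·6·18 = 1404; W₂W₃ = 6·18·10 = 1080; W₃W₄ = 18·10·6 = 1080; W₄W₅ = 10·6·4 = 240; W₅W₆ = 6·4·2 = 48.
Length 3: W₁..W₃: k=1: 0+1080+13·6·10=1860; k=2: 1404+0+13·18·10=3744 → min 1860 | W₂..W₄: k=2: 0+1080+6·18·6=1728; k=3: 1080+0+6·10·6=1440 → min 1440 | W₃..W₅: k=3: 0+240+18·10·4=960; k=4: 1080+0+18·6·4=1512 → min 960 | W₄..W₆: k=4: 0+48+10·6·2=168; k=5: 240+0+10·4·2=320 → min 168.
Length 4: W₁..W₄: k=1: 0+1440+13·6·6=1908; k=2: 1404+1080+13·18·6=3888; k=3: 1860+0+13·10·6=2640 → min 1908 | W₂..W₅: k=2: 0+960+6·18·4=1392; k=3: 1080+240+6·10·4=1560; k=4: 1440+0+6·6·4=1584 → min 1392 | W₃..W₆: k=3: 0+168+18·10·2=528; k=4: 1080+48+18·6·2=1344; k=5: 960+0+18·4·2=1104 → min 528.
Length 5: W₁..W₅: k=1: 0+1392+13·6·4=1704; k=2: 1404+960+13·18·4=3300; k=3: 1860+240+13·10·4=2620; k=4: 1908+0+13·6·4=2220 → min 1704 | W₂..W₆: k=2: 0+528+6·18·2=744; k=3: 1080+168+6·10·2=1368; k=4: 1440+48+6·6·2=1560; k=5: 1392+0+6·4·2=1440 → min 744.
Length 6: W₁..W₆: k=1: 0+744+13·6·2=900; k=2: 1404+528+13·18·2=2400; k=3: 1860+168+13·10·2=2288; k=4: 1908+48+13·6·2=2112; k=5: 1704+0+13·4·2=1808 → min 900.
Optimal order: (W₁ × (W₂ × (W₃ × (W₄ × (W₅ × W₆))))) with cost 900.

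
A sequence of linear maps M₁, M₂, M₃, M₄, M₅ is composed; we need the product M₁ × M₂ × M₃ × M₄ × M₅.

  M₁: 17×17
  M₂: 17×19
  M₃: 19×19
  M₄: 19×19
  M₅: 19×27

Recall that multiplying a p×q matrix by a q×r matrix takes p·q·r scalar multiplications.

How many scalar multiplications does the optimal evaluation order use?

Adjacent pairs: M₁M₂ = 17·17·19 = 5491; M₂M₃ = 17·19·19 = 6137; M₃M₄ = 19·19·19 = 6859; M₄M₅ = 19·19·27 = 9747.
Length 3: M₁..M₃: k=1: 0+6137+17·17·19=11628; k=2: 5491+0+17·19·19=11628 → min 11628 | M₂..M₄: k=2: 0+6859+17·19·19=12996; k=3: 6137+0+17·19·19=12274 → min 12274 | M₃..M₅: k=3: 0+9747+19·19·27=19494; k=4: 6859+0+19·19·27=16606 → min 16606.
Length 4: M₁..M₄: k=1: 0+12274+17·17·19=17765; k=2: 5491+6859+17·19·19=18487; k=3: 11628+0+17·19·19=17765 → min 17765 | M₂..M₅: k=2: 0+16606+17·19·27=25327; k=3: 6137+9747+17·19·27=24605; k=4: 12274+0+17·19·27=20995 → min 20995.
Length 5: M₁..M₅: k=1: 0+20995+17·17·27=28798; k=2: 5491+16606+17·19·27=30818; k=3: 11628+9747+17·19·27=30096; k=4: 17765+0+17·19·27=26486 → min 26486.
Optimal order: ((M₁ × ((M₂ × M₃) × M₄)) × M₅) with cost 26486.

26486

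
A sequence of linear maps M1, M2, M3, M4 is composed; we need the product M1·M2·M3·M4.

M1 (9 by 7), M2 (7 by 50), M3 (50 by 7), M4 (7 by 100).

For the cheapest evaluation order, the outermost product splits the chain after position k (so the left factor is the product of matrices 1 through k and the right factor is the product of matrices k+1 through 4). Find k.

Adjacent pairs: M1M2 = 9·7·50 = 3150; M2M3 = 7·50·7 = 2450; M3M4 = 50·7·100 = 35000.
Length 3: M1..M3: k=1: 0+2450+9·7·7=2891; k=2: 3150+0+9·50·7=6300 → min 2891 | M2..M4: k=2: 0+35000+7·50·100=70000; k=3: 2450+0+7·7·100=7350 → min 7350.
Top-level splits: k=1: (M1..M1)·(M2..M4) → 0+7350+9·7·100 = 13650; k=2: (M1..M2)·(M3..M4) → 3150+35000+9·50·100 = 83150; k=3: (M1..M3)·(M4..M4) → 2891+0+9·7·100 = 9191.
Best split is after M3, i.e. k = 3.

3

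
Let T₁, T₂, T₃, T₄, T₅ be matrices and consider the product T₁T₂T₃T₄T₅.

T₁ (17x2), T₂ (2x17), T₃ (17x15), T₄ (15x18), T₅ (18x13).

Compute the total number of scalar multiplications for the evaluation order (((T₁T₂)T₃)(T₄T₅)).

11738

(T₁T₂): 17×2 by 2×17 → 17×17, cost 17·2·17 = 578
((T₁T₂)T₃): 17×17 by 17×15 → 17×15, cost 17·17·15 = 4335; cumulative 4913
(T₄T₅): 15×18 by 18×13 → 15×13, cost 15·18·13 = 3510
(((T₁T₂)T₃)(T₄T₅)): 17×15 by 15×13 → 17×13, cost 17·15·13 = 3315; cumulative 11738
Total: 11738 scalar multiplications.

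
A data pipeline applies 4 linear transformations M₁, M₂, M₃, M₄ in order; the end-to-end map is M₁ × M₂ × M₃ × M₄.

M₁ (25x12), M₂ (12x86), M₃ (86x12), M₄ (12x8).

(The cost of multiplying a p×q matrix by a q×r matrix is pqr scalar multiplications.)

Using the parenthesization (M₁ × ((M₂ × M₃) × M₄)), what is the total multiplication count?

(M₂ × M₃): 12×86 by 86×12 → 12×12, cost 12·86·12 = 12384
((M₂ × M₃) × M₄): 12×12 by 12×8 → 12×8, cost 12·12·8 = 1152; cumulative 13536
(M₁ × ((M₂ × M₃) × M₄)): 25×12 by 12×8 → 25×8, cost 25·12·8 = 2400; cumulative 15936
Total: 15936 scalar multiplications.

15936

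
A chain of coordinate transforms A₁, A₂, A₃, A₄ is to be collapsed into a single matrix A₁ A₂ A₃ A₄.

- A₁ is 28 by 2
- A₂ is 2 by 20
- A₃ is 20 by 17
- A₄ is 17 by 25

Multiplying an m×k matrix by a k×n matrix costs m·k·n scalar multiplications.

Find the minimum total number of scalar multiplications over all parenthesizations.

Adjacent pairs: A₁A₂ = 28·2·20 = 1120; A₂A₃ = 2·20·17 = 680; A₃A₄ = 20·17·25 = 8500.
Length 3: A₁..A₃: k=1: 0+680+28·2·17=1632; k=2: 1120+0+28·20·17=10640 → min 1632 | A₂..A₄: k=2: 0+8500+2·20·25=9500; k=3: 680+0+2·17·25=1530 → min 1530.
Length 4: A₁..A₄: k=1: 0+1530+28·2·25=2930; k=2: 1120+8500+28·20·25=23620; k=3: 1632+0+28·17·25=13532 → min 2930.
Optimal order: (A₁ ((A₂ A₃) A₄)) with cost 2930.

2930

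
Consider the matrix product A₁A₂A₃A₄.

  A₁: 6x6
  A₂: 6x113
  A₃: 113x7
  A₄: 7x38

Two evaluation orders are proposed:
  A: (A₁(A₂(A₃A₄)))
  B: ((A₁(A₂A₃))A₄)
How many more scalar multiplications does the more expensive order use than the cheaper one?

Order A = (A₁(A₂(A₃A₄))): (A₃A₄): 113×7 by 7×38 → 113×38, cost 113·7·38 = 30058; (A₂(A₃A₄)): 6×113 by 113×38 → 6×38, cost 6·113·38 = 25764; cumulative 55822; (A₁(A₂(A₃A₄))): 6×6 by 6×38 → 6×38, cost 6·6·38 = 1368; cumulative 57190. Total 57190.
Order B = ((A₁(A₂A₃))A₄): (A₂A₃): 6×113 by 113×7 → 6×7, cost 6·113·7 = 4746; (A₁(A₂A₃)): 6×6 by 6×7 → 6×7, cost 6·6·7 = 252; cumulative 4998; ((A₁(A₂A₃))A₄): 6×7 by 7×38 → 6×38, cost 6·7·38 = 1596; cumulative 6594. Total 6594.
Difference: |57190 − 6594| = 50596.

50596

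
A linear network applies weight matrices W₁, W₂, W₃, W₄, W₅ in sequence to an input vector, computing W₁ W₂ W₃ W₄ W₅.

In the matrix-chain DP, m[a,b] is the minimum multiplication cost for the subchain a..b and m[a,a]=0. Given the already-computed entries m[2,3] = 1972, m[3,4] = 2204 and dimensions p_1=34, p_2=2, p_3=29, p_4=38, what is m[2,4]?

4788

m[2,4] = min over k∈[2,3] of m[2,k]+m[k+1,4]+p_{1}·p_k·p_{4}.
k=2: 0 + 2204 + 34·2·38 = 4788; k=3: 1972 + 0 + 34·29·38 = 39440.
Minimum: 4788 at k=2.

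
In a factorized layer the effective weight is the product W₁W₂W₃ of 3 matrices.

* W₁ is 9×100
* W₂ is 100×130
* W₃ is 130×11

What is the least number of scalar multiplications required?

129870

Order (W₁(W₂W₃)): (W₂W₃): 100×130 by 130×11 → 100×11, cost 100·130·11 = 143000; (W₁(W₂W₃)): 9×100 by 100×11 → 9×11, cost 9·100·11 = 9900; cumulative 152900. Total 152900.
Order ((W₁W₂)W₃): (W₁W₂): 9×100 by 100×130 → 9×130, cost 9·100·130 = 117000; ((W₁W₂)W₃): 9×130 by 130×11 → 9×11, cost 9·130·11 = 12870; cumulative 129870. Total 129870.
Minimum: 129870.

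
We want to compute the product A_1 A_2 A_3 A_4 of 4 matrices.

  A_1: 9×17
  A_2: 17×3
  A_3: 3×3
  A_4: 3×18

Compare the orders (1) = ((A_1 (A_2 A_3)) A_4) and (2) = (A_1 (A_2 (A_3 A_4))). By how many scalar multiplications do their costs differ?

Order (1) = ((A_1 (A_2 A_3)) A_4): (A_2 A_3): 17×3 by 3×3 → 17×3, cost 17·3·3 = 153; (A_1 (A_2 A_3)): 9×17 by 17×3 → 9×3, cost 9·17·3 = 459; cumulative 612; ((A_1 (A_2 A_3)) A_4): 9×3 by 3×18 → 9×18, cost 9·3·18 = 486; cumulative 1098. Total 1098.
Order (2) = (A_1 (A_2 (A_3 A_4))): (A_3 A_4): 3×3 by 3×18 → 3×18, cost 3·3·18 = 162; (A_2 (A_3 A_4)): 17×3 by 3×18 → 17×18, cost 17·3·18 = 918; cumulative 1080; (A_1 (A_2 (A_3 A_4))): 9×17 by 17×18 → 9×18, cost 9·17·18 = 2754; cumulative 3834. Total 3834.
Difference: |1098 − 3834| = 2736.

2736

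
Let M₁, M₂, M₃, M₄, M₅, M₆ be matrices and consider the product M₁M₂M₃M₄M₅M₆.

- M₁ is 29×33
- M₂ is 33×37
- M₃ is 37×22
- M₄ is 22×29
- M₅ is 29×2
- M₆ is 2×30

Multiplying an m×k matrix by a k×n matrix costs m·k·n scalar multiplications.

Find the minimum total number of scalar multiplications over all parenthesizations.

Adjacent pairs: M₁M₂ = 29·33·37 = 35409; M₂M₃ = 33·37·22 = 26862; M₃M₄ = 37·22·29 = 23606; M₄M₅ = 22·29·2 = 1276; M₅M₆ = 29·2·30 = 1740.
Length 3: M₁..M₃: k=1: 0+26862+29·33·22=47916; k=2: 35409+0+29·37·22=59015 → min 47916 | M₂..M₄: k=2: 0+23606+33·37·29=59015; k=3: 26862+0+33·22·29=47916 → min 47916 | M₃..M₅: k=3: 0+1276+37·22·2=2904; k=4: 23606+0+37·29·2=25752 → min 2904 | M₄..M₆: k=4: 0+1740+22·29·30=20880; k=5: 1276+0+22·2·30=2596 → min 2596.
Length 4: M₁..M₄: k=1: 0+47916+29·33·29=75669; k=2: 35409+23606+29·37·29=90132; k=3: 47916+0+29·22·29=66418 → min 66418 | M₂..M₅: k=2: 0+2904+33·37·2=5346; k=3: 26862+1276+33·22·2=29590; k=4: 47916+0+33·29·2=49830 → min 5346 | M₃..M₆: k=3: 0+2596+37·22·30=27016; k=4: 23606+1740+37·29·30=57536; k=5: 2904+0+37·2·30=5124 → min 5124.
Length 5: M₁..M₅: k=1: 0+5346+29·33·2=7260; k=2: 35409+2904+29·37·2=40459; k=3: 47916+1276+29·22·2=50468; k=4: 66418+0+29·29·2=68100 → min 7260 | M₂..M₆: k=2: 0+5124+33·37·30=41754; k=3: 26862+2596+33·22·30=51238; k=4: 47916+1740+33·29·30=78366; k=5: 5346+0+33·2·30=7326 → min 7326.
Length 6: M₁..M₆: k=1: 0+7326+29·33·30=36036; k=2: 35409+5124+29·37·30=72723; k=3: 47916+2596+29·22·30=69652; k=4: 66418+1740+29·29·30=93388; k=5: 7260+0+29·2·30=9000 → min 9000.
Optimal order: ((M₁(M₂(M₃(M₄M₅))))M₆) with cost 9000.

9000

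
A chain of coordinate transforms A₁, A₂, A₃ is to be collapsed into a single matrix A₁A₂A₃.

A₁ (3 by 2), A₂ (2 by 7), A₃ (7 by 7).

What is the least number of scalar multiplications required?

140

Order (A₁(A₂A₃)): (A₂A₃): 2×7 by 7×7 → 2×7, cost 2·7·7 = 98; (A₁(A₂A₃)): 3×2 by 2×7 → 3×7, cost 3·2·7 = 42; cumulative 140. Total 140.
Order ((A₁A₂)A₃): (A₁A₂): 3×2 by 2×7 → 3×7, cost 3·2·7 = 42; ((A₁A₂)A₃): 3×7 by 7×7 → 3×7, cost 3·7·7 = 147; cumulative 189. Total 189.
Minimum: 140.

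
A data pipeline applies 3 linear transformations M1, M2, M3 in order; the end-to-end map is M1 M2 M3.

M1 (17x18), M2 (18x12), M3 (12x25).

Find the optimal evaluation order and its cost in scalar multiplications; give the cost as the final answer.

8772

(M1 (M2 M3)): cost 13050.
((M1 M2) M3): cost 8772.
Optimal: ((M1 M2) M3) with cost 8772.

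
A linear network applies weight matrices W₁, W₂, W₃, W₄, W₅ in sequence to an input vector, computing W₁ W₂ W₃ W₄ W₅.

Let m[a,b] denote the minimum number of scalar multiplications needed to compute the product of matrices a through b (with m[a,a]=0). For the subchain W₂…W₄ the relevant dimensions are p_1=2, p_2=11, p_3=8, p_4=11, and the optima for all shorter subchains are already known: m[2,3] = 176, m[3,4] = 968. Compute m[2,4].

352

m[2,4] = min over k∈[2,3] of m[2,k]+m[k+1,4]+p_{1}·p_k·p_{4}.
k=2: 0 + 968 + 2·11·11 = 1210; k=3: 176 + 0 + 2·8·11 = 352.
Minimum: 352 at k=3.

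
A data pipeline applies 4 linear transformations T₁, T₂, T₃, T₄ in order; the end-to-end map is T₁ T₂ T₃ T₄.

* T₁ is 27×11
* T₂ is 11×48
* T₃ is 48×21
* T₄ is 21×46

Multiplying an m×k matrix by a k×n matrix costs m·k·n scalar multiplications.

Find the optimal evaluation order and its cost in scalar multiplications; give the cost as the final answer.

35376

Adjacent pairs: T₁T₂ = 27·11·48 = 14256; T₂T₃ = 11·48·21 = 11088; T₃T₄ = 48·21·46 = 46368.
Length 3: T₁..T₃: k=1: 0+11088+27·11·21=17325; k=2: 14256+0+27·48·21=41472 → min 17325 | T₂..T₄: k=2: 0+46368+11·48·46=70656; k=3: 11088+0+11·21·46=21714 → min 21714.
Length 4: T₁..T₄: k=1: 0+21714+27·11·46=35376; k=2: 14256+46368+27·48·46=120240; k=3: 17325+0+27·21·46=43407 → min 35376.
Optimal parenthesization: (T₁ ((T₂ T₃) T₄)) with cost 35376.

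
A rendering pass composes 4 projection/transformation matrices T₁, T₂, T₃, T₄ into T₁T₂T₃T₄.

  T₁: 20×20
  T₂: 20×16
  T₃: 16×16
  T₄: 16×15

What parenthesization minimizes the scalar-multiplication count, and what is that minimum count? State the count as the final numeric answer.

14640

Adjacent pairs: T₁T₂ = 20·20·16 = 6400; T₂T₃ = 20·16·16 = 5120; T₃T₄ = 16·16·15 = 3840.
Length 3: T₁..T₃: k=1: 0+5120+20·20·16=11520; k=2: 6400+0+20·16·16=11520 → min 11520 | T₂..T₄: k=2: 0+3840+20·16·15=8640; k=3: 5120+0+20·16·15=9920 → min 8640.
Length 4: T₁..T₄: k=1: 0+8640+20·20·15=14640; k=2: 6400+3840+20·16·15=15040; k=3: 11520+0+20·16·15=16320 → min 14640.
Optimal parenthesization: (T₁(T₂(T₃T₄))) with cost 14640.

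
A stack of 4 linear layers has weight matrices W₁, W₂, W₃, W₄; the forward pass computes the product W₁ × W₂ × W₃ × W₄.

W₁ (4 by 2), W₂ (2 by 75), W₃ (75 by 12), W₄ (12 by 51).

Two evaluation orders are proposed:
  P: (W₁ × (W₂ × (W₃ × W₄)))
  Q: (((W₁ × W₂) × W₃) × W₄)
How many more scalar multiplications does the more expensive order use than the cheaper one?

47310

Order P = (W₁ × (W₂ × (W₃ × W₄))): (W₃ × W₄): 75×12 by 12×51 → 75×51, cost 75·12·51 = 45900; (W₂ × (W₃ × W₄)): 2×75 by 75×51 → 2×51, cost 2·75·51 = 7650; cumulative 53550; (W₁ × (W₂ × (W₃ × W₄))): 4×2 by 2×51 → 4×51, cost 4·2·51 = 408; cumulative 53958. Total 53958.
Order Q = (((W₁ × W₂) × W₃) × W₄): (W₁ × W₂): 4×2 by 2×75 → 4×75, cost 4·2·75 = 600; ((W₁ × W₂) × W₃): 4×75 by 75×12 → 4×12, cost 4·75·12 = 3600; cumulative 4200; (((W₁ × W₂) × W₃) × W₄): 4×12 by 12×51 → 4×51, cost 4·12·51 = 2448; cumulative 6648. Total 6648.
Difference: |53958 − 6648| = 47310.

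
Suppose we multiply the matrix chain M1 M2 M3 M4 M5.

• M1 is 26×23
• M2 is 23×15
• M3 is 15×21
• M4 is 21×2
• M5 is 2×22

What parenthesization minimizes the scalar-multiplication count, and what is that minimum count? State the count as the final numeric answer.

Adjacent pairs: M1M2 = 26·23·15 = 8970; M2M3 = 23·15·21 = 7245; M3M4 = 15·21·2 = 630; M4M5 = 21·2·22 = 924.
Length 3: M1..M3: k=1: 0+7245+26·23·21=19803; k=2: 8970+0+26·15·21=17160 → min 17160 | M2..M4: k=2: 0+630+23·15·2=1320; k=3: 7245+0+23·21·2=8211 → min 1320 | M3..M5: k=3: 0+924+15·21·22=7854; k=4: 630+0+15·2·22=1290 → min 1290.
Length 4: M1..M4: k=1: 0+1320+26·23·2=2516; k=2: 8970+630+26·15·2=10380; k=3: 17160+0+26·21·2=18252 → min 2516 | M2..M5: k=2: 0+1290+23·15·22=8880; k=3: 7245+924+23·21·22=18795; k=4: 1320+0+23·2·22=2332 → min 2332.
Length 5: M1..M5: k=1: 0+2332+26·23·22=15488; k=2: 8970+1290+26·15·22=18840; k=3: 17160+924+26·21·22=30096; k=4: 2516+0+26·2·22=3660 → min 3660.
Optimal parenthesization: ((M1 (M2 (M3 M4))) M5) with cost 3660.

3660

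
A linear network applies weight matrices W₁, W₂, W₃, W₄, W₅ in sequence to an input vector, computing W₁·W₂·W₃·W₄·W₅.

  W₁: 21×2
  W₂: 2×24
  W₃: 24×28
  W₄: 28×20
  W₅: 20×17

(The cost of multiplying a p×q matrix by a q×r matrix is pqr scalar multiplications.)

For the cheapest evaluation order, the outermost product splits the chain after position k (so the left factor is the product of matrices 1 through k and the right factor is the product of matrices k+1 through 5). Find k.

1

Adjacent pairs: W₁W₂ = 21·2·24 = 1008; W₂W₃ = 2·24·28 = 1344; W₃W₄ = 24·28·20 = 13440; W₄W₅ = 28·20·17 = 9520.
Length 3: W₁..W₃: k=1: 0+1344+21·2·28=2520; k=2: 1008+0+21·24·28=15120 → min 2520 | W₂..W₄: k=2: 0+13440+2·24·20=14400; k=3: 1344+0+2·28·20=2464 → min 2464 | W₃..W₅: k=3: 0+9520+24·28·17=20944; k=4: 13440+0+24·20·17=21600 → min 20944.
Length 4: W₁..W₄: k=1: 0+2464+21·2·20=3304; k=2: 1008+13440+21·24·20=24528; k=3: 2520+0+21·28·20=14280 → min 3304 | W₂..W₅: k=2: 0+20944+2·24·17=21760; k=3: 1344+9520+2·28·17=11816; k=4: 2464+0+2·20·17=3144 → min 3144.
Top-level splits: k=1: (W₁..W₁)·(W₂..W₅) → 0+3144+21·2·17 = 3858; k=2: (W₁..W₂)·(W₃..W₅) → 1008+20944+21·24·17 = 30520; k=3: (W₁..W₃)·(W₄..W₅) → 2520+9520+21·28·17 = 22036; k=4: (W₁..W₄)·(W₅..W₅) → 3304+0+21·20·17 = 10444.
Best split is after W₁, i.e. k = 1.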